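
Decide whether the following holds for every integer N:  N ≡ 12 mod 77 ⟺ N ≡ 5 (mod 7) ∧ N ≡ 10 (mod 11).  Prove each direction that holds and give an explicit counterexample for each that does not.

(⇒) fails and (⇐) fails.

(→) This fails: N = 12 gives 12 ≡ 12 (mod 77) but 12 ≡ 1 (mod 11), so the conjunction on the right does not hold.

(←) This fails: N = 54 satisfies both congruences on the right (54 ≡ 5 mod 7 and 54 ≡ 10 mod 11) yet 54 ≡ 54 (mod 77), not 12.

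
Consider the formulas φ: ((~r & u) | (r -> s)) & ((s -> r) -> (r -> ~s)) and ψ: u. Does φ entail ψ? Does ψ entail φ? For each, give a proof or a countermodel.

(⟹) This fails. Under s = F, u = F, r = F, the left side is true but the right side is false.

(⟸) This fails. Under s = F, u = T, r = T, the left side is false but the right side is true.

(⇒) fails and (⇐) fails.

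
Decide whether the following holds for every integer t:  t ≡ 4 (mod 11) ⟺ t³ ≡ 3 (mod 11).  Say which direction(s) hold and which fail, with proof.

[⇒] This fails: take t = 4. Then 4 ≡ 4 (mod 11), but 4³ = 64 ≡ 9 (mod 11), not 3.

[⇐] This fails: take t = 9. Then 9³ = 729 ≡ 3 (mod 11), yet 9 ≡ 9 (mod 11), not 4.

Both directions fail.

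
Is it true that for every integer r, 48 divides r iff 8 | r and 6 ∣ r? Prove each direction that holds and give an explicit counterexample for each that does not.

(→) If 48 ∣ r, write r = 48q. Since 48 = 6·8, r = 8·(6q), so 8 ∣ r; and since 48 = 8·6, r = 6·(8q), so 6 ∣ r.

(←) This fails: take r = 24. Both 8 ∣ 24 and 6 ∣ 24, yet 24 is not a multiple of 48 (since 24 = 0·48 + 24), so 48 ∤ 24.

Only the forward direction holds.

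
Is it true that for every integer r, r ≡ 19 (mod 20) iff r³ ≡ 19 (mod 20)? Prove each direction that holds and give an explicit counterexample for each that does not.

(⇐) Suppose r³ ≡ 19 (mod 20). The only residue r in {0, …, 19} with r³ ≡ 19 (mod 20) is r = 19, so r ≡ 19 (mod 20).

(⇒) Suppose r ≡ 19 (mod 20). Write r = 20j + 19. Then (20j + 19)³ = 8000j³ + 22800j² + 21660j + 6859 = 20(400j³ + 1140j² + 1083j + 342) + 19, so r³ ≡ 19 (mod 20).

The biconditional holds.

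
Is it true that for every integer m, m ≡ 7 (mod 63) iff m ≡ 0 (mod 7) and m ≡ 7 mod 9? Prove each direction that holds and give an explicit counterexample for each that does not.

Equivalent; both directions hold.

(⟹) Suppose m ≡ 7 (mod 63); write m = 63j + 7. Since 7 ∣ 63, reducing mod 7 gives m ≡ 7 ≡ 0 (mod 7); since 9 ∣ 63, reducing mod 9 gives m ≡ 7 (mod 9).

(⟸) Conversely, if m ≡ 0 (mod 7) and m ≡ 7 (mod 9), then by the Chinese remainder theorem m ≡ 7 (mod 63). This is exactly m ≡ 7 (mod 63).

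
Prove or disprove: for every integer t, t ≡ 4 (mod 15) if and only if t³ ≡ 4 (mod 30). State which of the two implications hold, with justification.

(⇐) The residues r modulo 30 with r³ ≡ 4 (mod 30) are exactly {4}, and each is ≡ 4 (mod 15).

(⇒) This fails: take t = 19. Then 19 ≡ 4 (mod 15), but 19³ = 6859 ≡ 19 (mod 30), not 4.

The forward direction fails; the converse holds.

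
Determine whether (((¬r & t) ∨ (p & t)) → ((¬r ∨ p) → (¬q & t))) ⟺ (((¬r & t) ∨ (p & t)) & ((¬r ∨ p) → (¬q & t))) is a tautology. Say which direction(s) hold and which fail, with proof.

[⇒] This fails. Under t = F, q = F, r = F, p = F, the left side is true but the right side is false.

[⇐] Assume the antecedent. If q is true, the antecedent cannot hold. If q is false, the consequent reduces to true regardless of the other variables. Either way the consequent holds.

Not equivalent: only (⇐) holds.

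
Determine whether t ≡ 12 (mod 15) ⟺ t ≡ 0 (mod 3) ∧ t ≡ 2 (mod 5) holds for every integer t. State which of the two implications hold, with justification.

Both directions hold.

[⇐] If t ≡ 0 (mod 3) and t ≡ 2 (mod 5), then by the Chinese remainder theorem t ≡ 12 (mod 15). This is exactly t ≡ 12 (mod 15).

[⇒] Suppose t ≡ 12 (mod 15); write t = 15j + 12. Since 3 ∣ 15, reducing mod 3 gives t ≡ 12 ≡ 0 (mod 3); since 5 ∣ 15, reducing mod 5 gives t ≡ 12 ≡ 2 (mod 5).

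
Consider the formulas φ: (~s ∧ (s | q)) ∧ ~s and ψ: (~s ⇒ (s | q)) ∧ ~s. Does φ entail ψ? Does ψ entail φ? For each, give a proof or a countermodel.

Equivalent; both directions hold.

(←) Assume the antecedent. If q is true, the antecedent forces (q = T, s = F), and (~s ∧ (s | q)) ∧ ~s holds there. If q is false, the antecedent cannot hold. Either way (~s ∧ (s | q)) ∧ ~s holds.

(→) Assume the antecedent. If q is true, the antecedent forces (q = T, s = F), and (~s ⇒ (s | q)) ∧ ~s holds there. If q is false, the antecedent cannot hold. Either way (~s ⇒ (s | q)) ∧ ~s holds.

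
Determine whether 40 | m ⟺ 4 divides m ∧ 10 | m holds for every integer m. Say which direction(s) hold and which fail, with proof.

(⇒) If 40 ∣ m, write m = 40q. Since 40 = 10·4, m = 4·(10q), so 4 ∣ m; and since 40 = 4·10, m = 10·(4q), so 10 ∣ m.

(⇐) This fails: take m = 20. Both 4 ∣ 20 and 10 ∣ 20, yet 20 is not a multiple of 40 (since 20 = 0·40 + 20), so 40 ∤ 20.

Only the forward direction holds.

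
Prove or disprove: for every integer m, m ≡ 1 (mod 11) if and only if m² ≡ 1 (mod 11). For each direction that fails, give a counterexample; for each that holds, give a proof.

(⇒) holds; (⇐) fails.

(⇒) Suppose m ≡ 1 (mod 11). Write m = 11j + 1. Then (11j + 1)² = 121j² + 22j + 1 = 11(11j² + 2j) + 1, so m² ≡ 1 (mod 11).

(⇐) This fails: take m = 10. Then 10² = 100 ≡ 1 (mod 11), yet 10 ≡ 10 (mod 11), not 1.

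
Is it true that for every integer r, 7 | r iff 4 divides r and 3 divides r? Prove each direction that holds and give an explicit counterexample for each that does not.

Neither implication holds.

(→) This fails: take r = 7. Certainly 7 ∣ 7, but 4 ∤ 7.

(←) This fails: take r = 12. Both 4 ∣ 12 and 3 ∣ 12, yet 12 is not a multiple of 7 (since 12 = 1·7 + 5), so 7 ∤ 12.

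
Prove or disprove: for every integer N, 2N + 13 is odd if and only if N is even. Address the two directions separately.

Not equivalent: only (⇐) holds.

(←) Suppose N is even. Since 2 is even, 2N is even for every N, so 2N + 13 has the same parity as 13, which is odd. Hence 2N + 13 is odd.

(→) This fails: take N = 7. Then 2N + 13 = 27, which is odd, yet N = 7 is odd, not even.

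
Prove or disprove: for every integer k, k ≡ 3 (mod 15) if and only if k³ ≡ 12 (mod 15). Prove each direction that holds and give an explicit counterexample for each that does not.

The biconditional holds.

[⇒] Suppose k ≡ 3 (mod 15). Write k = 15j + 3. Then (15j + 3)³ = 3375j³ + 2025j² + 405j + 27 = 15(225j³ + 135j² + 27j + 1) + 12, so k³ ≡ 12 (mod 15).

[⇐] Conversely, suppose k³ ≡ 12 (mod 15). The only residue r in {0, …, 14} with r³ ≡ 12 (mod 15) is r = 3, so k ≡ 3 (mod 15).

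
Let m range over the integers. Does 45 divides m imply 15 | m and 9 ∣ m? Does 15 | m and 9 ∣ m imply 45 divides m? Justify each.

[⇒] If 45 ∣ m, write m = 45q. Since 45 = 3·15, m = 15·(3q), so 15 ∣ m; and since 45 = 5·9, m = 9·(5q), so 9 ∣ m.

[⇐] Suppose 15 ∣ m and 9 ∣ m. Any common multiple of 15 and 9 is a multiple of their lcm; here lcm(15, 9) = 15·9/gcd(15, 9) = 135/3 = 45, so 45 ∣ m.

Equivalent; both directions hold.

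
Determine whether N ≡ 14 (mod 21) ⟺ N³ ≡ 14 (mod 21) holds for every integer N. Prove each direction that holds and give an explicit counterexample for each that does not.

(⟹) Suppose N ≡ 14 (mod 21). Write N = 21j + 14. Then (21j + 14)³ = 9261j³ + 18522j² + 12348j + 2744 = 21(441j³ + 882j² + 588j + 130) + 14, so N³ ≡ 14 (mod 21).

(⟸) Conversely, suppose N³ ≡ 14 (mod 21). The only residue r in {0, …, 20} with r³ ≡ 14 (mod 21) is r = 14, so N ≡ 14 (mod 21).

The biconditional holds.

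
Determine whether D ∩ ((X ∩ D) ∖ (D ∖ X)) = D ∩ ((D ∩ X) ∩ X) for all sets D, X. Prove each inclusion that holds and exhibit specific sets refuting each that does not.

Both inclusions hold.

Forward inclusion. Let x ∈ D ∩ ((X ∩ D) ∖ (D ∖ X)). Then x ∈ D ∩ X, from which x ∈ D ∩ ((D ∩ X) ∩ X).

Reverse inclusion. Let x ∈ D ∩ ((D ∩ X) ∩ X). Then x ∈ D ∩ X, from which x ∈ D ∩ ((X ∩ D) ∖ (D ∖ X)).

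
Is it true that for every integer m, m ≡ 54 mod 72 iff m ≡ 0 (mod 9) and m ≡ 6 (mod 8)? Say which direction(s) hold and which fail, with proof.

Forward direction. Suppose m ≡ 54 (mod 72); write m = 72j + 54. Since 9 ∣ 72, reducing mod 9 gives m ≡ 54 ≡ 0 (mod 9); since 8 ∣ 72, reducing mod 8 gives m ≡ 54 ≡ 6 (mod 8).

Converse. If m ≡ 0 (mod 9) and m ≡ 6 (mod 8), then by the Chinese remainder theorem m ≡ 54 (mod 72). This is exactly m ≡ 54 (mod 72).

Equivalent; both directions hold.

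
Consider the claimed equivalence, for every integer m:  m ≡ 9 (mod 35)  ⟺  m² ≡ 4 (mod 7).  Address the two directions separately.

The forward direction holds; the converse fails.

[⇐] This fails: take m = 2. Then 2² = 4 ≡ 4 (mod 7), yet 2 ≡ 2 (mod 35), not 9.

[⇒] Suppose m ≡ 9 (mod 35). Then m² ≡ 9² = 81 (mod 35), and since 7 ∣ 35, also m² ≡ 4 (mod 7).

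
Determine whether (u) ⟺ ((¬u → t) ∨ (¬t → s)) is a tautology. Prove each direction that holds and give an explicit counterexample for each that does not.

(⇒) holds; (⇐) fails.

(←) This fails. Under u = F, s = T, t = F, the left side is false but the right side is true.

(→) Assume the antecedent. If u is true, (¬u → t) ∨ (¬t → s) reduces to true regardless of the other variables. If u is false, the antecedent cannot hold. Either way (¬u → t) ∨ (¬t → s) holds.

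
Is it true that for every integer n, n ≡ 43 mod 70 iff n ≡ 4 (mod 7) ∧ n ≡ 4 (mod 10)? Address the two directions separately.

Neither direction holds.

(→) This fails: n = 43 gives 43 ≡ 43 (mod 70) but 43 ≡ 1 (mod 7), so the conjunction on the right does not hold.

(←) This fails: n = 4 satisfies both congruences on the right (4 ≡ 4 mod 7 and 4 ≡ 4 mod 10) yet 4 ≡ 4 (mod 70), not 43.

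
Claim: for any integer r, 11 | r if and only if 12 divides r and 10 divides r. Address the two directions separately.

(→) This fails: take r = 11. Certainly 11 ∣ 11, but 12 ∤ 11.

(←) This fails: take r = 60. Both 12 ∣ 60 and 10 ∣ 60, yet 60 is not a multiple of 11 (since 60 = 5·11 + 5), so 11 ∤ 60.

Neither implication holds.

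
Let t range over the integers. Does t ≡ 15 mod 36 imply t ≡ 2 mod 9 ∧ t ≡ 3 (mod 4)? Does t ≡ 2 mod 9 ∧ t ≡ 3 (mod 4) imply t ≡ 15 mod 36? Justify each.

(⟹) This fails: t = 15 gives 15 ≡ 15 (mod 36) but 15 ≡ 6 (mod 9), so the conjunction on the right does not hold.

(⟸) This fails: t = 11 satisfies both congruences on the right (11 ≡ 2 mod 9 and 11 ≡ 3 mod 4) yet 11 ≡ 11 (mod 36), not 15.

Neither implication holds.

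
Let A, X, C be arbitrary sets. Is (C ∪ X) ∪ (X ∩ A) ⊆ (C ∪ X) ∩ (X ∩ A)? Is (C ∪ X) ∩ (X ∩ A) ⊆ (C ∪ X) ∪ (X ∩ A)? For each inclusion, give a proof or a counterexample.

(⊆) This inclusion fails. Take A = ∅, X = {1}, C = ∅; then 1 ∈ (C ∪ X) ∪ (X ∩ A) but 1 ∉ (C ∪ X) ∩ (X ∩ A).

(⊇) Let x ∈ (C ∪ X) ∩ (X ∩ A). Then either x ∈ A ∩ X and x ∉ C; or x ∈ A ∩ X ∩ C. In each case x ∈ (C ∪ X) ∪ (X ∩ A), so (C ∪ X) ∩ (X ∩ A) ⊆ (C ∪ X) ∪ (X ∩ A).

(⊆) fails; (⊇) holds.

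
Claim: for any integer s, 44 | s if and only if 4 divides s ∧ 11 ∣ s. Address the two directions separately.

Both directions hold; the statement is true.

(⟸) Suppose 4 ∣ s and 11 ∣ s. Any common multiple of 4 and 11 is a multiple of their lcm; here gcd(4, 11) = 1, so lcm(4, 11) = 4·11 = 44, so 44 ∣ s.

(⟹) If 44 ∣ s, write s = 44q. Since 44 = 11·4, s = 4·(11q), so 4 ∣ s; and since 44 = 4·11, s = 11·(4q), so 11 ∣ s.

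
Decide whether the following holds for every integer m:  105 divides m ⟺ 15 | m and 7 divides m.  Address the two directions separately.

Both directions hold; the statement is true.

Converse. Suppose 15 ∣ m and 7 ∣ m. Any common multiple of 15 and 7 is a multiple of their lcm; here gcd(15, 7) = 1, so lcm(15, 7) = 15·7 = 105, so 105 ∣ m.

Forward direction. If 105 ∣ m, write m = 105q. Since 105 = 7·15, m = 15·(7q), so 15 ∣ m; and since 105 = 15·7, m = 7·(15q), so 7 ∣ m.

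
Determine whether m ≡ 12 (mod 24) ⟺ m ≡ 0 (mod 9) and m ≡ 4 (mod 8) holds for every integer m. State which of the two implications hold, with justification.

[⇒] This fails: m = 12 gives 12 ≡ 12 (mod 24) but 12 ≡ 3 (mod 9), so the conjunction on the right does not hold.

[⇐] Conversely, if m ≡ 0 (mod 9) and m ≡ 4 (mod 8), then by the Chinese remainder theorem m ≡ 36 (mod 72). Since 36 ≡ 12 (mod 24) and 24 ∣ 72, we get m ≡ 12 (mod 24).

The forward direction fails; the converse holds.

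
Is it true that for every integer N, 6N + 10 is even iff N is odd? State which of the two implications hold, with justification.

Only the reverse direction holds.

(⇒) This fails: take N = 0. Then 6N + 10 = 10, which is even, yet N = 0 is even, not odd.

(⇐) Suppose N is odd. Since 6 is even, 6N is even for every N, so 6N + 10 has the same parity as 10, which is even. Hence 6N + 10 is even.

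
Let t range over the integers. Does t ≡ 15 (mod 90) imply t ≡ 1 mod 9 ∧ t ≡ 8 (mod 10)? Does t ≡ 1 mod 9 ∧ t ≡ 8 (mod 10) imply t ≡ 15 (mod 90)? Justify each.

(⇒) This fails: t = 15 gives 15 ≡ 15 (mod 90) but 15 ≡ 6 (mod 9), so the conjunction on the right does not hold.

(⇐) This fails: t = 28 satisfies both congruences on the right (28 ≡ 1 mod 9 and 28 ≡ 8 mod 10) yet 28 ≡ 28 (mod 90), not 15.

Neither direction holds.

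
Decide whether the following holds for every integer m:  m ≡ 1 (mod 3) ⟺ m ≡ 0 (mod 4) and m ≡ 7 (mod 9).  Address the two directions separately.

The forward direction fails; the converse holds.

(⇒) This fails: m = 1 gives 1 ≡ 1 (mod 3) but 1 ≡ 1 (mod 4), so the conjunction on the right does not hold.

(⇐) Conversely, if m ≡ 0 (mod 4) and m ≡ 7 (mod 9), then by the Chinese remainder theorem m ≡ 16 (mod 36). Since 16 ≡ 1 (mod 3) and 3 ∣ 36, we get m ≡ 1 (mod 3).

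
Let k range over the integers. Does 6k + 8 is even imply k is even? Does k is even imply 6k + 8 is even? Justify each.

(⇒) fails; (⇐) holds.

Forward direction. This fails: take k = 5. Then 6k + 8 = 38, which is even, yet k = 5 is odd, not even.

Converse. Suppose k is even. Since 6 is even, 6k is even for every k, so 6k + 8 has the same parity as 8, which is even. Hence 6k + 8 is even.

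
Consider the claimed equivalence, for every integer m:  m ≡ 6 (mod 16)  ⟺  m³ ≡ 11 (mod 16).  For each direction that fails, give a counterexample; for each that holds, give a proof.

[⇒] This fails: take m = 6. Then 6 ≡ 6 (mod 16), but 6³ = 216 ≡ 8 (mod 16), not 11.

[⇐] This fails: take m = 3. Then 3³ = 27 ≡ 11 (mod 16), yet 3 ≡ 3 (mod 16), not 6.

(⇒) fails and (⇐) fails.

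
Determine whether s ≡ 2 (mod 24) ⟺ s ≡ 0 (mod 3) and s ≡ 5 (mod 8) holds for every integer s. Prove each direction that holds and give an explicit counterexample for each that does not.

(⟹) This fails: s = 2 gives 2 ≡ 2 (mod 24) but 2 ≡ 2 (mod 3), so the conjunction on the right does not hold.

(⟸) This fails: s = 21 satisfies both congruences on the right (21 ≡ 0 mod 3 and 21 ≡ 5 mod 8) yet 21 ≡ 21 (mod 24), not 2.

(⇒) fails and (⇐) fails.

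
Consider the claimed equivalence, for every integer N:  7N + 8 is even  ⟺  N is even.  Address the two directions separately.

(→) Suppose 7N + 8 is even. Since 7 is odd, 7N and N have the same parity, so 7N + 8 ≡ N + 8 (mod 2). As 8 is even, 7N + 8 is even exactly when N is even. Thus N is even.

(←) Conversely, suppose N is even; write N = 2j. Then 7N + 8 = 7·(2j) + 8 = 2·7j + 8, which is even.

Both directions hold.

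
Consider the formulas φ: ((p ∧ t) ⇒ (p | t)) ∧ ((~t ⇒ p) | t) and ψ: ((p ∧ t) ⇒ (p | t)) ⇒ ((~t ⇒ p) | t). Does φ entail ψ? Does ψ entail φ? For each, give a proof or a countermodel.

Both directions hold; the statement is true.

Forward direction. Assume the antecedent. If t is true, the consequent reduces to true regardless of the other variables. If t is false, the antecedent forces (t = F, p = T), and the consequent holds there. Either way the consequent holds.

Converse. Assume the antecedent. If t is true, the consequent reduces to true regardless of the other variables. If t is false, the antecedent forces (t = F, p = T), and the consequent holds there. Either way the consequent holds.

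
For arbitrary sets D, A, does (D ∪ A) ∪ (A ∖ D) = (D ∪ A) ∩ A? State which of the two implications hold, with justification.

Only the reverse inclusion holds.

Reverse inclusion. Let x ∈ (D ∪ A) ∩ A. Then either x ∈ A and x ∉ D; or x ∈ D ∩ A. In each case x ∈ (D ∪ A) ∪ (A ∖ D), so (D ∪ A) ∩ A ⊆ (D ∪ A) ∪ (A ∖ D).

Forward inclusion. This inclusion fails. Take D = {1}, A = ∅; then 1 ∈ (D ∪ A) ∪ (A ∖ D) but 1 ∉ (D ∪ A) ∩ A.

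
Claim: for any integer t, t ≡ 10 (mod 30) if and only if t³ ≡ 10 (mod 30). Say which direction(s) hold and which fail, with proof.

(⇐) Suppose t³ ≡ 10 (mod 30). The only residue r in {0, …, 29} with r³ ≡ 10 (mod 30) is r = 10, so t ≡ 10 (mod 30).

(⇒) Suppose t ≡ 10 (mod 30). Write t = 30j + 10. Then (30j + 10)³ = 27000j³ + 27000j² + 9000j + 1000 = 30(900j³ + 900j² + 300j + 33) + 10, so t³ ≡ 10 (mod 30).

Both implications hold.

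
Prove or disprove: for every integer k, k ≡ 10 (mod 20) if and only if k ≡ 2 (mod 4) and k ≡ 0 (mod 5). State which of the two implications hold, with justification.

(⇒) Suppose k ≡ 10 (mod 20); write k = 20j + 10. Since 4 ∣ 20, reducing mod 4 gives k ≡ 10 ≡ 2 (mod 4); since 5 ∣ 20, reducing mod 5 gives k ≡ 10 ≡ 0 (mod 5).

(⇐) Conversely, if k ≡ 2 (mod 4) and k ≡ 0 (mod 5), then by the Chinese remainder theorem k ≡ 10 (mod 20). This is exactly k ≡ 10 (mod 20).

Both directions hold; the statement is true.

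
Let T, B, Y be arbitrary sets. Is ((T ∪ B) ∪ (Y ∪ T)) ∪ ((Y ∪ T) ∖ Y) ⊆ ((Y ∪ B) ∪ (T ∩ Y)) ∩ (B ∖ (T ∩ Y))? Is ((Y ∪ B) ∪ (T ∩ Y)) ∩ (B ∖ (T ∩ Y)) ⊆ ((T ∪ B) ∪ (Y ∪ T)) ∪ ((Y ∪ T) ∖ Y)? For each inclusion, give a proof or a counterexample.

Only the reverse inclusion holds.

Forward inclusion. This inclusion fails. Take T = {1}, B = ∅, Y = ∅; then 1 ∈ ((T ∪ B) ∪ (Y ∪ T)) ∪ ((Y ∪ T) ∖ Y) but 1 ∉ ((Y ∪ B) ∪ (T ∩ Y)) ∩ (B ∖ (T ∩ Y)).

Reverse inclusion. Let x ∈ ((Y ∪ B) ∪ (T ∩ Y)) ∩ (B ∖ (T ∩ Y)). Then either x ∈ B and x ∉ T, Y; or x ∈ T ∩ B and x ∉ Y; or x ∈ B ∩ Y and x ∉ T. In each case x ∈ ((T ∪ B) ∪ (Y ∪ T)) ∪ ((Y ∪ T) ∖ Y), so ((Y ∪ B) ∪ (T ∩ Y)) ∩ (B ∖ (T ∩ Y)) ⊆ ((T ∪ B) ∪ (Y ∪ T)) ∪ ((Y ∪ T) ∖ Y).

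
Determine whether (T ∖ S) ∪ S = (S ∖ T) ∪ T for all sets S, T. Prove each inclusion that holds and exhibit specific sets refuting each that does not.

Forward inclusion. Let x ∈ (T ∖ S) ∪ S. Then either x ∈ S and x ∉ T; or x ∈ T and x ∉ S; or x ∈ S ∩ T. In each case x ∈ (S ∖ T) ∪ T, so (T ∖ S) ∪ S ⊆ (S ∖ T) ∪ T.

Reverse inclusion. Let x ∈ (S ∖ T) ∪ T. Then either x ∈ S and x ∉ T; or x ∈ T and x ∉ S; or x ∈ S ∩ T. In each case x ∈ (T ∖ S) ∪ S, so (S ∖ T) ∪ T ⊆ (T ∖ S) ∪ S.

Both inclusions hold.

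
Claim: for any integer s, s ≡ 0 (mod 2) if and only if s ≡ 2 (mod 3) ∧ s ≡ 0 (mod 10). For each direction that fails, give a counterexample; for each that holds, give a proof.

Forward direction. This fails: s = 0 gives 0 ≡ 0 (mod 2) but 0 ≡ 0 (mod 3), so the conjunction on the right does not hold.

Converse. If s ≡ 2 (mod 3) and s ≡ 0 (mod 10), then by the Chinese remainder theorem s ≡ 20 (mod 30). Since 20 ≡ 0 (mod 2) and 2 ∣ 30, we get s ≡ 0 (mod 2).

Not equivalent: only (⇐) holds.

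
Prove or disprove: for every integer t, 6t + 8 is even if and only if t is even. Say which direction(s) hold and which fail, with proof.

(⇒) This fails: take t = 7. Then 6t + 8 = 50, which is even, yet t = 7 is odd, not even.

(⇐) Suppose t is even. Since 6 is even, 6t is even for every t, so 6t + 8 has the same parity as 8, which is even. Hence 6t + 8 is even.

Only the reverse direction holds.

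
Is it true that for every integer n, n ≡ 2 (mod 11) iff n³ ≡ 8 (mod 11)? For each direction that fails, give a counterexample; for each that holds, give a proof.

Both directions hold; the statement is true.

(⟹) Suppose n ≡ 2 (mod 11). Write n = 11j + 2. Then (11j + 2)³ = 1331j³ + 726j² + 132j + 8 = 11(121j³ + 66j² + 12j) + 8, so n³ ≡ 8 (mod 11).

(⟸) Conversely, suppose n³ ≡ 8 (mod 11). The only residue r in {0, …, 10} with r³ ≡ 8 (mod 11) is r = 2, so n ≡ 2 (mod 11).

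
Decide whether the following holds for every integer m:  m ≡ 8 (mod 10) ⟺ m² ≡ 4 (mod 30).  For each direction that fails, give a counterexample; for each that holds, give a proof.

(⟹) This fails: take m = 18. Then 18 ≡ 8 (mod 10), but 18² = 324 ≡ 24 (mod 30), not 4.

(⟸) This fails: take m = 2. Then 2² = 4 ≡ 4 (mod 30), yet 2 ≡ 2 (mod 10), not 8.

Both directions fail.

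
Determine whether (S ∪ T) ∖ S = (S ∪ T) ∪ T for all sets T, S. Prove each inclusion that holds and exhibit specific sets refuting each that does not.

Reverse inclusion. This inclusion fails. Take T = ∅, S = {1}; then 1 ∈ (S ∪ T) ∪ T but 1 ∉ (S ∪ T) ∖ S.

Forward inclusion. Let x ∈ (S ∪ T) ∖ S. Then x ∈ T and x ∉ S, from which x ∈ (S ∪ T) ∪ T.

Only the forward inclusion holds.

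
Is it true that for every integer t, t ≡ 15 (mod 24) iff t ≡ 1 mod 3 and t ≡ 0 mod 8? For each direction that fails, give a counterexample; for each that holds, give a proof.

[⇒] This fails: t = 15 gives 15 ≡ 15 (mod 24) but 15 ≡ 0 (mod 3), so the conjunction on the right does not hold.

[⇐] This fails: t = 16 satisfies both congruences on the right (16 ≡ 1 mod 3 and 16 ≡ 0 mod 8) yet 16 ≡ 16 (mod 24), not 15.

(⇒) fails and (⇐) fails.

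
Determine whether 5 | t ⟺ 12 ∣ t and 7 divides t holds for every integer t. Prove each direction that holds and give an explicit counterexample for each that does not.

Neither direction holds.

[⇒] This fails: take t = 5. Certainly 5 ∣ 5, but 12 ∤ 5.

[⇐] This fails: take t = 84. Both 12 ∣ 84 and 7 ∣ 84, yet 84 is not a multiple of 5 (since 84 = 16·5 + 4), so 5 ∤ 84.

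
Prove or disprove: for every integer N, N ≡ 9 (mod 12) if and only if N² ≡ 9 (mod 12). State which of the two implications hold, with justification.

(←) This fails: take N = 3. Then 3² = 9 ≡ 9 (mod 12), yet 3 ≡ 3 (mod 12), not 9.

(→) Suppose N ≡ 9 (mod 12). Write N = 12j + 9. Then (12j + 9)² = 144j² + 216j + 81 = 12(12j² + 18j + 6) + 9, so N² ≡ 9 (mod 12).

(⇒) holds; (⇐) fails.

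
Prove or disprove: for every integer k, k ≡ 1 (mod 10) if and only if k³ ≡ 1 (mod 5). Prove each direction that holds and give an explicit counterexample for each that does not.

Only the forward implication holds.

(←) This fails: take k = 6. Then 6³ = 216 ≡ 1 (mod 5), yet 6 ≡ 6 (mod 10), not 1.

(→) Suppose k ≡ 1 (mod 10). Then k³ ≡ 1³ = 1 (mod 10), and since 5 ∣ 10, also k³ ≡ 1 (mod 5).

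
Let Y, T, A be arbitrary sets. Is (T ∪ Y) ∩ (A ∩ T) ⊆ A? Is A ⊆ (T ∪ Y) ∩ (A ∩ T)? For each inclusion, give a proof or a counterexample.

Only the forward inclusion holds.

Forward inclusion. Let x ∈ (T ∪ Y) ∩ (A ∩ T). Then either x ∈ T ∩ A and x ∉ Y; or x ∈ Y ∩ T ∩ A. In each case x ∈ A, so (T ∪ Y) ∩ (A ∩ T) ⊆ A.

Reverse inclusion. This inclusion fails. Take Y = ∅, T = ∅, A = {1}; then 1 ∈ A but 1 ∉ (T ∪ Y) ∩ (A ∩ T).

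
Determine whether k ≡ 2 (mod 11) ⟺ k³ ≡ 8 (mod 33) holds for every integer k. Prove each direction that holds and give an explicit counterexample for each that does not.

(→) This fails: take k = 13. Then 13 ≡ 2 (mod 11), but 13³ = 2197 ≡ 19 (mod 33), not 8.

(←) Conversely, the residues r modulo 33 with r³ ≡ 8 (mod 33) are exactly {2}, and each is ≡ 2 (mod 11).

Not equivalent: only (⇐) holds.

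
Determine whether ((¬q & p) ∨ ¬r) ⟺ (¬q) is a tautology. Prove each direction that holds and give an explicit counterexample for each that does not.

Neither implication holds.

(→) This fails. Under r = F, q = T, p = F, the left side is true but the right side is false.

(←) This fails. Under r = T, q = F, p = F, the left side is false but the right side is true.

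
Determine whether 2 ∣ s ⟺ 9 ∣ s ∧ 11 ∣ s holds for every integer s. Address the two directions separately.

Neither implication holds.

(⟹) This fails: take s = 2. Certainly 2 ∣ 2, but 9 ∤ 2.

(⟸) This fails: take s = 99. Both 9 ∣ 99 and 11 ∣ 99, yet 99 is not a multiple of 2 (since 99 = 49·2 + 1), so 2 ∤ 99.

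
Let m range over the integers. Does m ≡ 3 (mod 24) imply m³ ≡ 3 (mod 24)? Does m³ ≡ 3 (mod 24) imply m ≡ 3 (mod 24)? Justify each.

(←) Suppose m³ ≡ 3 (mod 24). The only residue r in {0, …, 23} with r³ ≡ 3 (mod 24) is r = 3, so m ≡ 3 (mod 24).

(→) Suppose m ≡ 3 (mod 24). Write m = 24j + 3. Then (24j + 3)³ = 13824j³ + 5184j² + 648j + 27 = 24(576j³ + 216j² + 27j + 1) + 3, so m³ ≡ 3 (mod 24).

Both directions hold; the statement is true.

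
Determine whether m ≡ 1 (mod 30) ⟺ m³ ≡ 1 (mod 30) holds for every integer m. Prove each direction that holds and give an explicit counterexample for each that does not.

Equivalent; both directions hold.

Converse. Suppose m³ ≡ 1 (mod 30). The only residue r in {0, …, 29} with r³ ≡ 1 (mod 30) is r = 1, so m ≡ 1 (mod 30).

Forward direction. Suppose m ≡ 1 (mod 30). Write m = 30j + 1. Then (30j + 1)³ = 27000j³ + 2700j² + 90j + 1 = 30(900j³ + 90j² + 3j) + 1, so m³ ≡ 1 (mod 30).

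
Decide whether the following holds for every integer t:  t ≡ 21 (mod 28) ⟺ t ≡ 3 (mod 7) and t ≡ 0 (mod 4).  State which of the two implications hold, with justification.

Neither direction holds.

[⇒] This fails: t = 21 gives 21 ≡ 21 (mod 28) but 21 ≡ 0 (mod 7), so the conjunction on the right does not hold.

[⇐] This fails: t = 24 satisfies both congruences on the right (24 ≡ 3 mod 7 and 24 ≡ 0 mod 4) yet 24 ≡ 24 (mod 28), not 21.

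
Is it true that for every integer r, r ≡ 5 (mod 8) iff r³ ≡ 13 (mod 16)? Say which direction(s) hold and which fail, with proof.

Only the converse holds.

[⇒] This fails: take r = 13. Then 13 ≡ 5 (mod 8), but 13³ = 2197 ≡ 5 (mod 16), not 13.

[⇐] Conversely, the residues r modulo 16 with r³ ≡ 13 (mod 16) are exactly {5}, and each is ≡ 5 (mod 8).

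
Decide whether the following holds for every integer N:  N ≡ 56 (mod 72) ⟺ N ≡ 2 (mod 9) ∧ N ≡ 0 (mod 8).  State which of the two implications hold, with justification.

(←) If N ≡ 2 (mod 9) and N ≡ 0 (mod 8), then by the Chinese remainder theorem N ≡ 56 (mod 72). This is exactly N ≡ 56 (mod 72).

(→) Suppose N ≡ 56 (mod 72); write N = 72j + 56. Since 9 ∣ 72, reducing mod 9 gives N ≡ 56 ≡ 2 (mod 9); since 8 ∣ 72, reducing mod 8 gives N ≡ 56 ≡ 0 (mod 8).

Both directions hold.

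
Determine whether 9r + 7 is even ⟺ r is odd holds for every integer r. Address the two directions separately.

Equivalent; both directions hold.

Forward direction. Suppose 9r + 7 is even. Since 9 is odd, 9r and r have the same parity, so 9r + 7 ≡ r + 7 (mod 2). As 7 is odd, 9r + 7 is even exactly when r is odd. Thus r is odd.

Converse. Suppose r is odd; write r = 2j + 1. Then 9r + 7 = 9·(2j + 1) + 7 = 2·9j + 16, which is even.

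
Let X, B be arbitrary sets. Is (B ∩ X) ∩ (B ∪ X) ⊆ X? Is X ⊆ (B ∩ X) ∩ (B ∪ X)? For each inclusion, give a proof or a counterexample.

(⟹) Let x ∈ (B ∩ X) ∩ (B ∪ X). Then x ∈ X ∩ B, from which x ∈ X.

(⟸) This inclusion fails. Take X = {1}, B = ∅; then 1 ∈ X but 1 ∉ (B ∩ X) ∩ (B ∪ X).

The sets are not equal: only the forward inclusion holds.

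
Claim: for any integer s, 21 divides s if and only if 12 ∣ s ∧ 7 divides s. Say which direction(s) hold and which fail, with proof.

(⇒) fails; (⇐) holds.

(⟹) This fails: take s = 21. Certainly 21 ∣ 21, but 12 ∤ 21.

(⟸) Suppose 12 ∣ s and 7 ∣ s. Any common multiple of 12 and 7 is a multiple of their lcm; here gcd(12, 7) = 1, so lcm(12, 7) = 12·7 = 84, so 84 ∣ s. Since 21 ∣ 84, it follows that 21 ∣ s.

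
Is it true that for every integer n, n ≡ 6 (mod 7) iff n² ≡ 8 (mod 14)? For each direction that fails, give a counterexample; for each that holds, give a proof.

(⟹) This fails: take n = 13. Then 13 ≡ 6 (mod 7), but 13² = 169 ≡ 1 (mod 14), not 8.

(⟸) This fails: take n = 8. Then 8² = 64 ≡ 8 (mod 14), yet 8 ≡ 1 (mod 7), not 6.

Neither implication holds.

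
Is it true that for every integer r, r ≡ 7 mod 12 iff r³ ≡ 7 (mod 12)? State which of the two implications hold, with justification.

[⇒] Suppose r ≡ 7 mod 12. Write r = 12j + 7. Then (12j + 7)³ = 1728j³ + 3024j² + 1764j + 343 = 12(144j³ + 252j² + 147j + 28) + 7, so r³ ≡ 7 (mod 12).

[⇐] Conversely, suppose r³ ≡ 7 (mod 12). The only residue r in {0, …, 11} with r³ ≡ 7 (mod 12) is r = 7, so r ≡ 7 (mod 12).

Both directions hold; the statement is true.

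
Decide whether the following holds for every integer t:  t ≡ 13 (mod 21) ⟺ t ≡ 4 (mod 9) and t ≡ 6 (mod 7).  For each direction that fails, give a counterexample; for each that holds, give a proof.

(⟹) This fails: t = 34 gives 34 ≡ 13 (mod 21) but 34 ≡ 7 (mod 9), so the conjunction on the right does not hold.

(⟸) Conversely, if t ≡ 4 (mod 9) and t ≡ 6 (mod 7), then by the Chinese remainder theorem t ≡ 13 (mod 63). Since 13 ≡ 13 (mod 21) and 21 ∣ 63, we get t ≡ 13 (mod 21).

Only the converse holds.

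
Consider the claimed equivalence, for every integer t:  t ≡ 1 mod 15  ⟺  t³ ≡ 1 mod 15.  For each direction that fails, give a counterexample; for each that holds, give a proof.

Converse. Suppose t³ ≡ 1 (mod 15). The only residue r in {0, …, 14} with r³ ≡ 1 (mod 15) is r = 1, so t ≡ 1 (mod 15).

Forward direction. Suppose t ≡ 1 mod 15. Write t = 15j + 1. Then (15j + 1)³ = 3375j³ + 675j² + 45j + 1 = 15(225j³ + 45j² + 3j) + 1, so t³ ≡ 1 (mod 15).

Both directions hold.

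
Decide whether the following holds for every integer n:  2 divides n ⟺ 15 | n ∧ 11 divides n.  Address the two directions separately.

Neither direction holds.

(⟹) This fails: take n = 2. Certainly 2 ∣ 2, but 15 ∤ 2.

(⟸) This fails: take n = 165. Both 15 ∣ 165 and 11 ∣ 165, yet 165 is not a multiple of 2 (since 165 = 82·2 + 1), so 2 ∤ 165.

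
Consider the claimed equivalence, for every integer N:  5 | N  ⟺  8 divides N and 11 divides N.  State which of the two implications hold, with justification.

Both directions fail.

[⇒] This fails: take N = 5. Certainly 5 ∣ 5, but 8 ∤ 5.

[⇐] This fails: take N = 88. Both 8 ∣ 88 and 11 ∣ 88, yet 88 is not a multiple of 5 (since 88 = 17·5 + 3), so 5 ∤ 88.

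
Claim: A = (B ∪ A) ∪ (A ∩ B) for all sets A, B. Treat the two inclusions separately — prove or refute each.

(⊆) holds; (⊇) fails.

(⟸) This inclusion fails. Take A = ∅, B = {1}; then 1 ∈ (B ∪ A) ∪ (A ∩ B) but 1 ∉ A.

(⟹) Let x ∈ A. Then either x ∈ A and x ∉ B; or x ∈ A ∩ B. In each case x ∈ (B ∪ A) ∪ (A ∩ B), so A ⊆ (B ∪ A) ∪ (A ∩ B).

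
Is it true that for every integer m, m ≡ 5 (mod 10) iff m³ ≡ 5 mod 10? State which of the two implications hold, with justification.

(⟹) Suppose m ≡ 5 (mod 10). Write m = 10j + 5. Then (10j + 5)³ = 1000j³ + 1500j² + 750j + 125 = 10(100j³ + 150j² + 75j + 12) + 5, so m³ ≡ 5 (mod 10).

(⟸) Conversely, suppose m³ ≡ 5 (mod 10). The only residue r in {0, …, 9} with r³ ≡ 5 (mod 10) is r = 5, so m ≡ 5 (mod 10).

Both directions hold.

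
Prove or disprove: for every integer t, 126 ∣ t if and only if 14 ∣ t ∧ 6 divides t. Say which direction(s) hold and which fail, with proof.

Only the forward direction holds.

(→) If 126 ∣ t, write t = 126q. Since 126 = 9·14, t = 14·(9q), so 14 ∣ t; and since 126 = 21·6, t = 6·(21q), so 6 ∣ t.

(←) This fails: take t = 42. Both 14 ∣ 42 and 6 ∣ 42, yet 42 is not a multiple of 126 (since 42 = 0·126 + 42), so 126 ∤ 42.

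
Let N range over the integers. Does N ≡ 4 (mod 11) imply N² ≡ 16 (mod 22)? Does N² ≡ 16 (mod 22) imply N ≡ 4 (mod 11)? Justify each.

(⇒) fails and (⇐) fails.

[⇒] This fails: take N = 15. Then 15 ≡ 4 (mod 11), but 15² = 225 ≡ 5 (mod 22), not 16.

[⇐] This fails: take N = 18. Then 18² = 324 ≡ 16 (mod 22), yet 18 ≡ 7 (mod 11), not 4.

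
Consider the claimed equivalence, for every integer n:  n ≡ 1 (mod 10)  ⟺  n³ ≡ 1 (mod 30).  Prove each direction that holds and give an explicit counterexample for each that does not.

Only the converse holds.

(⇒) This fails: take n = 11. Then 11 ≡ 1 (mod 10), but 11³ = 1331 ≡ 11 (mod 30), not 1.

(⇐) Conversely, the residues r modulo 30 with r³ ≡ 1 (mod 30) are exactly {1}, and each is ≡ 1 (mod 10).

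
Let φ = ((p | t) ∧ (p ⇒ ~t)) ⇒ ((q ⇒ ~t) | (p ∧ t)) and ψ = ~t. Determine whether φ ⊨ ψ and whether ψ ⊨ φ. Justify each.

(⇒) This fails. Under p = F, q = F, t = T, the left side is true but the right side is false.

(⇐) Assume the antecedent. If p is true, the consequent reduces to true regardless of the other variables. If p is false, the antecedent forces (p = F, q = F, t = F) or (p = F, q = T, t = F), and the consequent holds there. Either way the consequent holds.

The forward direction fails; the converse holds.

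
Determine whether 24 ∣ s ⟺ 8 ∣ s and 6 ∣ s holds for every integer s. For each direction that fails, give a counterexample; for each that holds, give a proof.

(⟹) If 24 ∣ s, write s = 24q. Since 24 = 3·8, s = 8·(3q), so 8 ∣ s; and since 24 = 4·6, s = 6·(4q), so 6 ∣ s.

(⟸) Suppose 8 ∣ s and 6 ∣ s. Any common multiple of 8 and 6 is a multiple of their lcm; here lcm(8, 6) = 8·6/gcd(8, 6) = 48/2 = 24, so 24 ∣ s.

Both directions hold.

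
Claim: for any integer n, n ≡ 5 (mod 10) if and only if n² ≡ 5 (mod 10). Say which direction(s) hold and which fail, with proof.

(←) Suppose n² ≡ 5 (mod 10). The only residue r in {0, …, 9} with r² ≡ 5 (mod 10) is r = 5, so n ≡ 5 (mod 10).

(→) Suppose n ≡ 5 (mod 10). Write n = 10j + 5. Then (10j + 5)² = 100j² + 100j + 25 = 10(10j² + 10j + 2) + 5, so n² ≡ 5 (mod 10).

Equivalent; both directions hold.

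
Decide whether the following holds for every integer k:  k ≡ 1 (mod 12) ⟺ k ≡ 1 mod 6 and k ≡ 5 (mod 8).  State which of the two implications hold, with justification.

Forward direction. This fails: k = 1 gives 1 ≡ 1 (mod 12) but 1 ≡ 1 (mod 8), so the conjunction on the right does not hold.

Converse. If k ≡ 1 (mod 6) and k ≡ 5 (mod 8), then by the Chinese remainder theorem k ≡ 13 (mod 24). Since 13 ≡ 1 (mod 12) and 12 ∣ 24, we get k ≡ 1 (mod 12).

The forward direction fails; the converse holds.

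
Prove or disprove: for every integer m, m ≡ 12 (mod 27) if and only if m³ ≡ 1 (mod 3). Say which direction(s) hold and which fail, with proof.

Forward direction. This fails: take m = 12. Then 12 ≡ 12 (mod 27), but 12³ = 1728 ≡ 0 (mod 3), not 1.

Converse. This fails: take m = 1. Then 1³ = 1 ≡ 1 (mod 3), yet 1 ≡ 1 (mod 27), not 12.

Neither implication holds.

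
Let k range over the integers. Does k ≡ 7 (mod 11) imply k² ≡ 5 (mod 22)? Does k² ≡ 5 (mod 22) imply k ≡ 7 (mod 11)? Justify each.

(→) This fails: take k = 18. Then 18 ≡ 7 (mod 11), but 18² = 324 ≡ 16 (mod 22), not 5.

(←) This fails: take k = 15. Then 15² = 225 ≡ 5 (mod 22), yet 15 ≡ 4 (mod 11), not 7.

Neither implication holds.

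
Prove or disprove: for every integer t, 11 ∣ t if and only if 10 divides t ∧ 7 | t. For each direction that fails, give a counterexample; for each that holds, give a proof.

(⇒) This fails: take t = 11. Certainly 11 ∣ 11, but 10 ∤ 11.

(⇐) This fails: take t = 70. Both 10 ∣ 70 and 7 ∣ 70, yet 70 is not a multiple of 11 (since 70 = 6·11 + 4), so 11 ∤ 70.

Both directions fail.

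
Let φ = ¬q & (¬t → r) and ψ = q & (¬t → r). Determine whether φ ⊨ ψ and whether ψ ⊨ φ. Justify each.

Forward direction. This fails. Under q = F, t = T, r = F, the left side is true but the right side is false.

Converse. This fails. Under q = T, t = T, r = F, the left side is false but the right side is true.

Neither implication holds.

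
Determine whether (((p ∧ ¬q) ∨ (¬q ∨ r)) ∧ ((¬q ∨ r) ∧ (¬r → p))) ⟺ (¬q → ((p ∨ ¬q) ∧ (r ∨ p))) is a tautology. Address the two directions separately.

Only the forward direction holds.

(⟸) This fails. Under q = T, r = F, p = F, the left side is false but the right side is true.

(⟹) Assume the antecedent. If r is true, ¬q → ((p ∨ ¬q) ∧ (r ∨ p)) reduces to true regardless of the other variables. If r is false, the antecedent forces (q = F, r = F, p = T), and ¬q → ((p ∨ ¬q) ∧ (r ∨ p)) holds there. Either way ¬q → ((p ∨ ¬q) ∧ (r ∨ p)) holds.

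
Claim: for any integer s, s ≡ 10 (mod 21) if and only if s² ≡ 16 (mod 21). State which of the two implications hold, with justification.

(⇒) holds; (⇐) fails.

Forward direction. Suppose s ≡ 10 (mod 21). Write s = 21j + 10. Then (21j + 10)² = 441j² + 420j + 100 = 21(21j² + 20j + 4) + 16, so s² ≡ 16 (mod 21).

Converse. This fails: take s = 4. Then 4² = 16 ≡ 16 (mod 21), yet 4 ≡ 4 (mod 21), not 10.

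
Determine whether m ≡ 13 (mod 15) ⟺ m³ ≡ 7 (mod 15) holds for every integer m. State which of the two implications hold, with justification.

(←) Suppose m³ ≡ 7 (mod 15). The only residue r in {0, …, 14} with r³ ≡ 7 (mod 15) is r = 13, so m ≡ 13 (mod 15).

(→) Suppose m ≡ 13 (mod 15). Write m = 15j + 13. Then (15j + 13)³ = 3375j³ + 8775j² + 7605j + 2197 = 15(225j³ + 585j² + 507j + 146) + 7, so m³ ≡ 7 (mod 15).

The biconditional holds.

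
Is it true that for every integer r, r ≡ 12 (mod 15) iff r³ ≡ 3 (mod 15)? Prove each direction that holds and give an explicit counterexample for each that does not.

[⇒] Suppose r ≡ 12 (mod 15). Write r = 15j + 12. Then (15j + 12)³ = 3375j³ + 8100j² + 6480j + 1728 = 15(225j³ + 540j² + 432j + 115) + 3, so r³ ≡ 3 (mod 15).

[⇐] Conversely, suppose r³ ≡ 3 (mod 15). The only residue r in {0, …, 14} with r³ ≡ 3 (mod 15) is r = 12, so r ≡ 12 (mod 15).

Both implications hold.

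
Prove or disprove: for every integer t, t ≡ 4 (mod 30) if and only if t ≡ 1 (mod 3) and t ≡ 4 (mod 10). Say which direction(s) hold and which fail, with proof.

(→) Suppose t ≡ 4 (mod 30); write t = 30j + 4. Since 3 ∣ 30, reducing mod 3 gives t ≡ 4 ≡ 1 (mod 3); since 10 ∣ 30, reducing mod 10 gives t ≡ 4 (mod 10).

(←) Conversely, if t ≡ 1 (mod 3) and t ≡ 4 (mod 10), then by the Chinese remainder theorem t ≡ 4 (mod 30). This is exactly t ≡ 4 (mod 30).

Equivalent; both directions hold.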